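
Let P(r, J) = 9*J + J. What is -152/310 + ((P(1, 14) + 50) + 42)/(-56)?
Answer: -5027/1085 ≈ -4.6332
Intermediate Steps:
P(r, J) = 10*J
-152/310 + ((P(1, 14) + 50) + 42)/(-56) = -152/310 + ((10*14 + 50) + 42)/(-56) = -152*1/310 + ((140 + 50) + 42)*(-1/56) = -76/155 + (190 + 42)*(-1/56) = -76/155 + 232*(-1/56) = -76/155 - 29/7 = -5027/1085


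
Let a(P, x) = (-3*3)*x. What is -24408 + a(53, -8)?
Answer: -24336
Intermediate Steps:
a(P, x) = -9*x
-24408 + a(53, -8) = -24408 - 9*(-8) = -24408 + 72 = -24336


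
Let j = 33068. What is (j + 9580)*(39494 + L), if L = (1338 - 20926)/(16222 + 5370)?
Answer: 4545929538660/2699 ≈ 1.6843e+9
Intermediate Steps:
L = -4897/5398 (L = -19588/21592 = -19588*1/21592 = -4897/5398 ≈ -0.90719)
(j + 9580)*(39494 + L) = (33068 + 9580)*(39494 - 4897/5398) = 42648*(213183715/5398) = 4545929538660/2699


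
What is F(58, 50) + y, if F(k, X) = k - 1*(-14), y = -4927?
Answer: -4855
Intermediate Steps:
F(k, X) = 14 + k (F(k, X) = k + 14 = 14 + k)
F(58, 50) + y = (14 + 58) - 4927 = 72 - 4927 = -4855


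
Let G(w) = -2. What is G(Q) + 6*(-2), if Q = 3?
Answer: -14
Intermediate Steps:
G(Q) + 6*(-2) = -2 + 6*(-2) = -2 - 12 = -14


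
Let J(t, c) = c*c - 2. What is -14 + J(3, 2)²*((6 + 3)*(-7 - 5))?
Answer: -446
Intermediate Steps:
J(t, c) = -2 + c² (J(t, c) = c² - 2 = -2 + c²)
-14 + J(3, 2)²*((6 + 3)*(-7 - 5)) = -14 + (-2 + 2²)²*((6 + 3)*(-7 - 5)) = -14 + (-2 + 4)²*(9*(-12)) = -14 + 2²*(-108) = -14 + 4*(-108) = -14 - 432 = -446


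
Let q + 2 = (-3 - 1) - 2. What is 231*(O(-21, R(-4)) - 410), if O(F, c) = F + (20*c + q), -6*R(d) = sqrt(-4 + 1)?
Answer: -101409 - 770*I*sqrt(3) ≈ -1.0141e+5 - 1333.7*I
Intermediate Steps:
R(d) = -I*sqrt(3)/6 (R(d) = -sqrt(-4 + 1)/6 = -I*sqrt(3)/6)
q = -8 (q = -2 + ((-3 - 1) - 2) = -2 + (-4 - 2) = -2 - 6 = -8)
O(F, c) = -8 + F + 20*c (O(F, c) = F + (20*c - 8) = F + (-8 + 20*c) = -8 + F + 20*c)
231*(O(-21, R(-4)) - 410) = 231*((-8 - 21 + 20*(-I*sqrt(3)/6)) - 410) = 231*((-8 - 21 - 10*I*sqrt(3)/3) - 410) = 231*((-29 - 10*I*sqrt(3)/3) - 410) = 231*(-439 - 10*I*sqrt(3)/3) = -101409 - 770*I*sqrt(3)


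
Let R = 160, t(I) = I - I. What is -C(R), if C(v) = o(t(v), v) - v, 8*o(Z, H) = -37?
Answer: 1317/8 ≈ 164.63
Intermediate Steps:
t(I) = 0
o(Z, H) = -37/8 (o(Z, H) = (⅛)*(-37) = -37/8)
C(v) = -37/8 - v
-C(R) = -(-37/8 - 1*160) = -(-37/8 - 160) = -1*(-1317/8) = 1317/8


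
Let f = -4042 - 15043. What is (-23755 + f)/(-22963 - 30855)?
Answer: 21420/26909 ≈ 0.79602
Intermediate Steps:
f = -19085
(-23755 + f)/(-22963 - 30855) = (-23755 - 19085)/(-22963 - 30855) = -42840/(-53818) = -42840*(-1/53818) = 21420/26909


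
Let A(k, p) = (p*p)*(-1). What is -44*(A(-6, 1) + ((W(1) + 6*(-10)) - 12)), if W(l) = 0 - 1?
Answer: 3256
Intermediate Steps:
W(l) = -1
A(k, p) = -p**2 (A(k, p) = p**2*(-1) = -p**2)
-44*(A(-6, 1) + ((W(1) + 6*(-10)) - 12)) = -44*(-1*1**2 + ((-1 + 6*(-10)) - 12)) = -44*(-1*1 + ((-1 - 60) - 12)) = -44*(-1 + (-61 - 12)) = -44*(-1 - 73) = -44*(-74) = 3256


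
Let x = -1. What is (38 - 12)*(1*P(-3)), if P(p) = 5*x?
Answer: -130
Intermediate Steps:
P(p) = -5 (P(p) = 5*(-1) = -5)
(38 - 12)*(1*P(-3)) = (38 - 12)*(1*(-5)) = 26*(-5) = -130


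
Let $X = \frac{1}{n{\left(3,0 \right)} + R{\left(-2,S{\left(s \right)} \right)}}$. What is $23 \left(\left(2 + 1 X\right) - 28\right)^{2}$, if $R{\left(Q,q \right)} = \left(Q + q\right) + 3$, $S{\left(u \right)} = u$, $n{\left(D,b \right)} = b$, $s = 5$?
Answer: $\frac{552575}{36} \approx 15349.0$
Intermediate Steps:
$R{\left(Q,q \right)} = 3 + Q + q$
$X = \frac{1}{6}$ ($X = \frac{1}{0 + \left(3 - 2 + 5\right)} = \frac{1}{0 + 6} = \frac{1}{6} \approx 0.16667$)
$23 \left(\left(2 + 1 X\right) - 28\right)^{2} = 23 \left(\left(2 + 1 \cdot \frac{1}{6}\right) - 28\right)^{2} = 23 \left(\left(2 + \frac{1}{6}\right) - 28\right)^{2} = 23 \left(\frac{13}{6} - 28\right)^{2} = 23 \left(- \frac{155}{6}\right)^{2} = 23 \cdot \frac{24025}{36} = \frac{552575}{36}$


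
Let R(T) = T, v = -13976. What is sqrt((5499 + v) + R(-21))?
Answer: I*sqrt(8498) ≈ 92.185*I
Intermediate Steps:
sqrt((5499 + v) + R(-21)) = sqrt((5499 - 13976) - 21) = sqrt(-8477 - 21) = sqrt(-8498) = I*sqrt(8498)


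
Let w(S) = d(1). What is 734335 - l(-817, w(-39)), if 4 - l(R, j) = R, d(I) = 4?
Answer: 733514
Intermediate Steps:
w(S) = 4
l(R, j) = 4 - R
734335 - l(-817, w(-39)) = 734335 - (4 - 1*(-817)) = 734335 - (4 + 817) = 734335 - 1*821 = 734335 - 821 = 733514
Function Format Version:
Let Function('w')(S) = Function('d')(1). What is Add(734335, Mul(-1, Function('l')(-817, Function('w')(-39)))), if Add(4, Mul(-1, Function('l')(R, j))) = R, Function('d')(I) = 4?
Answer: 733514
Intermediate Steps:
Function('w')(S) = 4
Function('l')(R, j) = Add(4, Mul(-1, R))
Add(734335, Mul(-1, Function('l')(-817, Function('w')(-39)))) = Add(734335, Mul(-1, Add(4, Mul(-1, -817)))) = Add(734335, Mul(-1, Add(4, 817))) = Add(734335, Mul(-1, 821)) = Add(734335, -821) = 733514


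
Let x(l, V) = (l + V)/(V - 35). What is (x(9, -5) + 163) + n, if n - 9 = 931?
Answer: 11029/10 ≈ 1102.9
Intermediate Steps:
n = 940 (n = 9 + 931 = 940)
x(l, V) = (V + l)/(-35 + V)
(x(9, -5) + 163) + n = ((-5 + 9)/(-35 - 5) + 163) + 940 = (4/(-40) + 163) + 940 = (-1/40*4 + 163) + 940 = (-⅒ + 163) + 940 = 1629/10 + 940 = 11029/10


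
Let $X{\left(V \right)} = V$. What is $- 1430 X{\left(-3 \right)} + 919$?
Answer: $5209$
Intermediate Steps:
$- 1430 X{\left(-3 \right)} + 919 = \left(-1430\right) \left(-3\right) + 919 = 4290 + 919 = 5209$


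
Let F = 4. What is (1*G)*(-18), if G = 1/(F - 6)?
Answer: 9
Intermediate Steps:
G = -½ (G = 1/(4 - 6) = 1/(-2) = -½ ≈ -0.50000)
(1*G)*(-18) = (1*(-½))*(-18) = -½*(-18) = 9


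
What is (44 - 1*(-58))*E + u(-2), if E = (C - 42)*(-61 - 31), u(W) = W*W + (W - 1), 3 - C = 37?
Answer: 713185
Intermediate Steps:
C = -34 (C = 3 - 1*37 = 3 - 37 = -34)
u(W) = -1 + W + W² (u(W) = W² + (-1 + W) = -1 + W + W²)
E = 6992 (E = (-34 - 42)*(-61 - 31) = -76*(-92) = 6992)
(44 - 1*(-58))*E + u(-2) = (44 - 1*(-58))*6992 + (-1 - 2 + (-2)²) = (44 + 58)*6992 + (-1 - 2 + 4) = 102*6992 + 1 = 713184 + 1 = 713185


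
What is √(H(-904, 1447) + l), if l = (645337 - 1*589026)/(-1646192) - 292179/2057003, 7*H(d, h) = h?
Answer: √7252821144607293070382876855/5925888294508 ≈ 14.371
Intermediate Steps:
H(d, h) = h/7
l = -596814628301/3386221882576 (l = (645337 - 589026)*(-1/1646192) - 292179*1/2057003 = 56311*(-1/1646192) - 292179/2057003 = -56311/1646192 - 292179/2057003 = -596814628301/3386221882576 ≈ -0.17625)
√(H(-904, 1447) + l) = √((⅐)*1447 - 596814628301/3386221882576) = √(1447/7 - 596814628301/3386221882576) = √(4895685361689365/23703553178032) = √7252821144607293070382876855/5925888294508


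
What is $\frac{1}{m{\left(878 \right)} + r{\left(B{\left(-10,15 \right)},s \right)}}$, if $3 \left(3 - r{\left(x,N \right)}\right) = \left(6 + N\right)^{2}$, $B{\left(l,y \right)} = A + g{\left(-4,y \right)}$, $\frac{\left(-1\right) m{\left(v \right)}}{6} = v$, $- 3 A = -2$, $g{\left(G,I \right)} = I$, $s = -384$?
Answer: $- \frac{1}{52893} \approx -1.8906 \cdot 10^{-5}$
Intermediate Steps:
$A = \frac{2}{3}$ ($A = \left(- \frac{1}{3}\right) \left(-2\right) = \frac{2}{3} \approx 0.66667$)
$m{\left(v \right)} = - 6 v$
$B{\left(l,y \right)} = \frac{2}{3} + y$
$r{\left(x,N \right)} = 3 - \frac{\left(6 + N\right)^{2}}{3}$
$\frac{1}{m{\left(878 \right)} + r{\left(B{\left(-10,15 \right)},s \right)}} = \frac{1}{\left(-6\right) 878 + \left(3 - \frac{\left(6 - 384\right)^{2}}{3}\right)} = \frac{1}{-5268 + \left(3 - \frac{\left(-378\right)^{2}}{3}\right)} = \frac{1}{-5268 + \left(3 - 47628\right)} = \frac{1}{-5268 - 47625} = \frac{1}{-52893} = - \frac{1}{52893}$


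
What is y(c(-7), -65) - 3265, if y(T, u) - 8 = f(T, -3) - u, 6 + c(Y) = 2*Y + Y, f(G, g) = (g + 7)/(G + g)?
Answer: -47882/15 ≈ -3192.1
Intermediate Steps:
f(G, g) = (7 + g)/(G + g)
c(Y) = -6 + 3*Y (c(Y) = -6 + (2*Y + Y) = -6 + 3*Y)
y(T, u) = 8 - u + 4/(-3 + T) (y(T, u) = 8 + ((7 - 3)/(T - 3) - u) = 8 + (4/(-3 + T) - u) = 8 + (-u + 4/(-3 + T)) = 8 - u + 4/(-3 + T))
y(c(-7), -65) - 3265 = (4 + (-3 + (-6 + 3*(-7)))*(8 - 1*(-65)))/(-3 + (-6 + 3*(-7))) - 3265 = (4 + (-3 + (-6 - 21))*(8 + 65))/(-3 + (-6 - 21)) - 3265 = (4 + (-3 - 27)*73)/(-3 - 27) - 3265 = (4 - 30*73)/(-30) - 3265 = -(4 - 2190)/30 - 3265 = -1/30*(-2186) - 3265 = 1093/15 - 3265 = -47882/15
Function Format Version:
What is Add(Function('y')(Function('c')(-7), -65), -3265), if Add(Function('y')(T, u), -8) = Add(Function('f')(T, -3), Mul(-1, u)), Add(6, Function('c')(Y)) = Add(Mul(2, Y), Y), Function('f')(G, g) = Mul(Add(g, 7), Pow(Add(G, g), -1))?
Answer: Rational(-47882, 15) ≈ -3192.1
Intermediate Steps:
Function('f')(G, g) = Mul(Pow(Add(G, g), -1), Add(7, g)) (Function('f')(G, g) = Mul(Add(7, g), Pow(Add(G, g), -1)) = Mul(Pow(Add(G, g), -1), Add(7, g)))
Function('c')(Y) = Add(-6, Mul(3, Y)) (Function('c')(Y) = Add(-6, Add(Mul(2, Y), Y)) = Add(-6, Mul(3, Y)))
Function('y')(T, u) = Add(8, Mul(-1, u), Mul(4, Pow(Add(-3, T), -1))) (Function('y')(T, u) = Add(8, Add(Mul(Pow(Add(T, -3), -1), Add(7, -3)), Mul(-1, u))) = Add(8, Add(Mul(Pow(Add(-3, T), -1), 4), Mul(-1, u))) = Add(8, Add(Mul(4, Pow(Add(-3, T), -1)), Mul(-1, u))) = Add(8, Add(Mul(-1, u), Mul(4, Pow(Add(-3, T), -1)))) = Add(8, Mul(-1, u), Mul(4, Pow(Add(-3, T), -1))))
Add(Function('y')(Function('c')(-7), -65), -3265) = Add(Mul(Pow(Add(-3, Add(-6, Mul(3, -7))), -1), Add(4, Mul(Add(-3, Add(-6, Mul(3, -7))), Add(8, Mul(-1, -65))))), -3265) = Add(Mul(Pow(Add(-3, Add(-6, -21)), -1), Add(4, Mul(Add(-3, Add(-6, -21)), Add(8, 65)))), -3265) = Add(Mul(Pow(Add(-3, -27), -1), Add(4, Mul(Add(-3, -27), 73))), -3265) = Add(Mul(Pow(-30, -1), Add(4, Mul(-30, 73))), -3265) = Add(Mul(Rational(-1, 30), Add(4, -2190)), -3265) = Add(Mul(Rational(-1, 30), -2186), -3265) = Add(Rational(1093, 15), -3265) = Rational(-47882, 15)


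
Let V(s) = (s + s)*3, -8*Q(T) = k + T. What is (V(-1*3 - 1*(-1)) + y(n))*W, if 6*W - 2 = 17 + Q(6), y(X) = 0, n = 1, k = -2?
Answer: -37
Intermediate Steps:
Q(T) = ¼ - T/8 (Q(T) = -(-2 + T)/8 = ¼ - T/8)
W = 37/12 (W = ⅓ + (17 + (¼ - ⅛*6))/6 = ⅓ + (17 + (¼ - ¾))/6 = ⅓ + (17 - ½)/6 = ⅓ + (⅙)*(33/2) = ⅓ + 11/4 = 37/12 ≈ 3.0833)
V(s) = 6*s (V(s) = (2*s)*3 = 6*s)
(V(-1*3 - 1*(-1)) + y(n))*W = (6*(-1*3 - 1*(-1)) + 0)*(37/12) = (6*(-3 + 1) + 0)*(37/12) = (6*(-2) + 0)*(37/12) = (-12 + 0)*(37/12) = -12*37/12 = -37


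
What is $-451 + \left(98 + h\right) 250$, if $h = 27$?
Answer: $30799$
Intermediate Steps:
$-451 + \left(98 + h\right) 250 = -451 + \left(98 + 27\right) 250 = -451 + 125 \cdot 250 = -451 + 31250 = 30799$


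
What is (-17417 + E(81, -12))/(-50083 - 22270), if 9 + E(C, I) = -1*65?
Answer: 17491/72353 ≈ 0.24175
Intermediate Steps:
E(C, I) = -74 (E(C, I) = -9 - 1*65 = -9 - 65 = -74)
(-17417 + E(81, -12))/(-50083 - 22270) = (-17417 - 74)/(-50083 - 22270) = -17491/(-72353) = -17491*(-1/72353) = 17491/72353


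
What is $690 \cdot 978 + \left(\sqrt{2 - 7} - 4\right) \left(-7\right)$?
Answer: $674848 - 7 i \sqrt{5} \approx 6.7485 \cdot 10^{5} - 15.652 i$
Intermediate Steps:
$690 \cdot 978 + \left(\sqrt{2 - 7} - 4\right) \left(-7\right) = 674820 + \left(\sqrt{-5} - 4\right) \left(-7\right) = 674820 + \left(i \sqrt{5} - 4\right) \left(-7\right) = 674820 + \left(-4 + i \sqrt{5}\right) \left(-7\right) = 674820 + \left(28 - 7 i \sqrt{5}\right) = 674848 - 7 i \sqrt{5}$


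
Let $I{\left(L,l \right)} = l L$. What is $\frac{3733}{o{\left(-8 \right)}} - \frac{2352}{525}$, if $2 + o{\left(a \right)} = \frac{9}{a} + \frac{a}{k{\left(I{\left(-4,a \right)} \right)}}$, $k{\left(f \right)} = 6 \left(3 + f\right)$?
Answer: $- \frac{78690584}{66425} \approx -1184.7$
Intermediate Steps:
$I{\left(L,l \right)} = L l$
$k{\left(f \right)} = 18 + 6 f$
$o{\left(a \right)} = -2 + \frac{9}{a} + \frac{a}{18 - 24 a}$ ($o{\left(a \right)} = -2 + \left(\frac{9}{a} + \frac{a}{18 + 6 \left(- 4 a\right)}\right) = -2 + \left(\frac{9}{a} + \frac{a}{18 - 24 a}\right) = -2 + \frac{9}{a} + \frac{a}{18 - 24 a}$)
$\frac{3733}{o{\left(-8 \right)}} - \frac{2352}{525} = \frac{3733}{\frac{1}{6} \frac{1}{-8} \frac{1}{-3 + 4 \left(-8\right)} \left(-162 - 49 \left(-8\right)^{2} + 252 \left(-8\right)\right)} - \frac{2352}{525} = \frac{3733}{\frac{1}{6} \left(- \frac{1}{8}\right) \frac{1}{-3 - 32} \left(-162 - 3136 - 2016\right)} - \frac{112}{25} = \frac{3733}{\frac{1}{6} \left(- \frac{1}{8}\right) \frac{1}{-35} \left(-162 - 3136 - 2016\right)} - \frac{112}{25} = \frac{3733}{\frac{1}{6} \left(- \frac{1}{8}\right) \left(- \frac{1}{35}\right) \left(-5314\right)} - \frac{112}{25} = \frac{3733}{- \frac{2657}{840}} - \frac{112}{25} = 3733 \left(- \frac{840}{2657}\right) - \frac{112}{25} = - \frac{3135720}{2657} - \frac{112}{25} = - \frac{78690584}{66425}$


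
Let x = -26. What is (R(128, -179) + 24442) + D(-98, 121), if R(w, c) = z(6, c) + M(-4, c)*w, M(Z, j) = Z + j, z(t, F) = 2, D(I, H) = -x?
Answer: 1046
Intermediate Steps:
D(I, H) = 26 (D(I, H) = -1*(-26) = 26)
R(w, c) = 2 + w*(-4 + c) (R(w, c) = 2 + (-4 + c)*w = 2 + w*(-4 + c))
(R(128, -179) + 24442) + D(-98, 121) = ((2 + 128*(-4 - 179)) + 24442) + 26 = ((2 + 128*(-183)) + 24442) + 26 = ((2 - 23424) + 24442) + 26 = (-23422 + 24442) + 26 = 1020 + 26 = 1046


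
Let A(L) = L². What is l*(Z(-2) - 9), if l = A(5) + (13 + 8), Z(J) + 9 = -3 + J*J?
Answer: -782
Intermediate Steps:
Z(J) = -12 + J² (Z(J) = -9 + (-3 + J*J) = -9 + (-3 + J²) = -12 + J²)
l = 46 (l = 5² + (13 + 8) = 25 + 21 = 46)
l*(Z(-2) - 9) = 46*((-12 + (-2)²) - 9) = 46*((-12 + 4) - 9) = 46*(-8 - 9) = 46*(-17) = -782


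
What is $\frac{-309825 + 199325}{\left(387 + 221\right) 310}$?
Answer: $- \frac{5525}{9424} \approx -0.58627$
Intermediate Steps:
$\frac{-309825 + 199325}{\left(387 + 221\right) 310} = - \frac{110500}{608 \cdot 310} = - \frac{110500}{188480} = \left(-110500\right) \frac{1}{188480} = - \frac{5525}{9424}$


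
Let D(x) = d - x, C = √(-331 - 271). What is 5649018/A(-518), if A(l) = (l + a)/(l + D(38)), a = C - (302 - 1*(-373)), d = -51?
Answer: 1363580677906/474617 + 1142984642*I*√602/474617 ≈ 2.873e+6 + 59087.0*I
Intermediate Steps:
C = I*√602 (C = √(-602) = I*√602 ≈ 24.536*I)
a = -675 + I*√602 (a = I*√602 - (302 - 1*(-373)) = I*√602 - (302 + 373) = I*√602 - 1*675 = I*√602 - 675 = -675 + I*√602 ≈ -675.0 + 24.536*I)
D(x) = -51 - x
A(l) = (-675 + l + I*√602)/(-89 + l) (A(l) = (l + (-675 + I*√602))/(l + (-51 - 1*38)) = (-675 + l + I*√602)/(l + (-51 - 38)) = (-675 + l + I*√602)/(l - 89) = (-675 + l + I*√602)/(-89 + l))
5649018/A(-518) = 5649018/(((-675 - 518 + I*√602)/(-89 - 518))) = 5649018/(((-1193 + I*√602)/(-607))) = 5649018/((-(-1193 + I*√602)/607)) = 5649018/(1193/607 - I*√602/607)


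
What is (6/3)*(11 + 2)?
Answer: 26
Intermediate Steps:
(6/3)*(11 + 2) = (6*(⅓))*13 = 2*13 = 26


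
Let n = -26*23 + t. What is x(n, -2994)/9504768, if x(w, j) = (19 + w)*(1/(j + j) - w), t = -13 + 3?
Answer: -126139651/3347914752 ≈ -0.037677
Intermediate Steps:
t = -10
n = -608 (n = -26*23 - 10 = -598 - 10 = -608)
x(w, j) = (19 + w)*(1/(2*j) - w)
x(n, -2994)/9504768 = ((½)*(19 - 608 - 2*(-2994)*(-608)*(19 - 608))/(-2994))/9504768 = ((½)*(-1/2994)*(19 - 608 - 2*(-2994)*(-608)*(-589)))*(1/9504768) = ((½)*(-1/2994)*(19 - 608 + 2144374656))*(1/9504768) = ((½)*(-1/2994)*2144374067)*(1/9504768) = -2144374067/5988*1/9504768 = -126139651/3347914752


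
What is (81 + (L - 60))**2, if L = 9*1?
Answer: 900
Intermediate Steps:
L = 9
(81 + (L - 60))**2 = (81 + (9 - 60))**2 = (81 - 51)**2 = 30**2 = 900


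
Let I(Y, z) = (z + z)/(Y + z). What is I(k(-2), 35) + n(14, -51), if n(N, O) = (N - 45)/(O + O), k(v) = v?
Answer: 907/374 ≈ 2.4251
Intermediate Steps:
n(N, O) = (-45 + N)/(2*O) (n(N, O) = (-45 + N)/((2*O)) = (-45 + N)*(1/(2*O)) = (-45 + N)/(2*O))
I(Y, z) = 2*z/(Y + z) (I(Y, z) = (2*z)/(Y + z) = 2*z/(Y + z))
I(k(-2), 35) + n(14, -51) = 2*35/(-2 + 35) + (½)*(-45 + 14)/(-51) = 2*35/33 + (½)*(-1/51)*(-31) = 2*35*(1/33) + 31/102 = 70/33 + 31/102 = 907/374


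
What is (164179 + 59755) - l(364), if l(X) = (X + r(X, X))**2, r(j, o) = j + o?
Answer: -968530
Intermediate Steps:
l(X) = 9*X**2 (l(X) = (X + (X + X))**2 = (X + 2*X)**2 = (3*X)**2 = 9*X**2)
(164179 + 59755) - l(364) = (164179 + 59755) - 9*364**2 = 223934 - 9*132496 = 223934 - 1*1192464 = 223934 - 1192464 = -968530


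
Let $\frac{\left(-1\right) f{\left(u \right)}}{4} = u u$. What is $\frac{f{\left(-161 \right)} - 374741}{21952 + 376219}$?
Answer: $- \frac{478425}{398171} \approx -1.2016$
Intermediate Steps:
$f{\left(u \right)} = - 4 u^{2}$ ($f{\left(u \right)} = - 4 u u = - 4 u^{2}$)
$\frac{f{\left(-161 \right)} - 374741}{21952 + 376219} = \frac{- 4 \left(-161\right)^{2} - 374741}{21952 + 376219} = \frac{\left(-4\right) 25921 - 374741}{398171} = \left(-103684 - 374741\right) \frac{1}{398171} = \left(-478425\right) \frac{1}{398171} = - \frac{478425}{398171}$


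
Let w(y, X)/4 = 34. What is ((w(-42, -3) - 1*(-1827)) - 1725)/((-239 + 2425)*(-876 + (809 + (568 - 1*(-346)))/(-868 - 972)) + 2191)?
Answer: -31280/251658377 ≈ -0.00012430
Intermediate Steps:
w(y, X) = 136 (w(y, X) = 4*34 = 136)
((w(-42, -3) - 1*(-1827)) - 1725)/((-239 + 2425)*(-876 + (809 + (568 - 1*(-346)))/(-868 - 972)) + 2191) = ((136 - 1*(-1827)) - 1725)/((-239 + 2425)*(-876 + (809 + (568 - 1*(-346)))/(-868 - 972)) + 2191) = ((136 + 1827) - 1725)/(2186*(-876 + (809 + (568 + 346))/(-1840)) + 2191) = (1963 - 1725)/(2186*(-876 + (809 + 914)*(-1/1840)) + 2191) = 238/(2186*(-876 + 1723*(-1/1840)) + 2191) = 238/(2186*(-876 - 1723/1840) + 2191) = 238/(2186*(-1613563/1840) + 2191) = 238/(-1763624359/920 + 2191) = 238/(-1761608639/920) = 238*(-920/1761608639) = -31280/251658377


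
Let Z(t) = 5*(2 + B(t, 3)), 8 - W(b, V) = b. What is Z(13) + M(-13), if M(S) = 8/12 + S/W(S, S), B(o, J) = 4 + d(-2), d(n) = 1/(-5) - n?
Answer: 820/21 ≈ 39.048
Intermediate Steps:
d(n) = -⅕ - n
W(b, V) = 8 - b
B(o, J) = 29/5 (B(o, J) = 4 + (-⅕ - 1*(-2)) = 4 + (-⅕ + 2) = 4 + 9/5 = 29/5)
Z(t) = 39 (Z(t) = 5*(2 + 29/5) = 5*(39/5) = 39)
M(S) = ⅔ + S/(8 - S) (M(S) = 8/12 + S/(8 - S) = 8*(1/12) + S/(8 - S) = ⅔ + S/(8 - S))
Z(13) + M(-13) = 39 + (-16 - 1*(-13))/(3*(-8 - 13)) = 39 + (⅓)*(-16 + 13)/(-21) = 39 + (⅓)*(-1/21)*(-3) = 39 + 1/21 = 820/21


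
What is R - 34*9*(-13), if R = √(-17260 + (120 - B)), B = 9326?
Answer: 3978 + I*√26466 ≈ 3978.0 + 162.68*I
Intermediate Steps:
R = I*√26466 (R = √(-17260 + (120 - 1*9326)) = √(-17260 + (120 - 9326)) = √(-17260 - 9206) = √(-26466) = I*√26466 ≈ 162.68*I)
R - 34*9*(-13) = I*√26466 - 34*9*(-13) = I*√26466 - 306*(-13) = I*√26466 + 3978 = 3978 + I*√26466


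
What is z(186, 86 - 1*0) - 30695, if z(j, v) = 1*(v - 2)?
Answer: -30611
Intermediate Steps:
z(j, v) = -2 + v (z(j, v) = 1*(-2 + v) = -2 + v)
z(186, 86 - 1*0) - 30695 = (-2 + (86 - 1*0)) - 30695 = (-2 + (86 + 0)) - 30695 = (-2 + 86) - 30695 = 84 - 30695 = -30611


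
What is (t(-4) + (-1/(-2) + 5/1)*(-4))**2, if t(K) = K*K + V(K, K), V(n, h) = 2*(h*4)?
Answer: 1444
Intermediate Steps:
V(n, h) = 8*h (V(n, h) = 2*(4*h) = 8*h)
t(K) = K**2 + 8*K (t(K) = K*K + 8*K = K**2 + 8*K)
(t(-4) + (-1/(-2) + 5/1)*(-4))**2 = (-4*(8 - 4) + (-1/(-2) + 5/1)*(-4))**2 = (-4*4 + (-1*(-1/2) + 5*1)*(-4))**2 = (-16 + (1/2 + 5)*(-4))**2 = (-16 + (11/2)*(-4))**2 = (-16 - 22)**2 = (-38)**2 = 1444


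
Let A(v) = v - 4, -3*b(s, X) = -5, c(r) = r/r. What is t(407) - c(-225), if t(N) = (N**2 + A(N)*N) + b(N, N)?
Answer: 989012/3 ≈ 3.2967e+5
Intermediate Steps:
c(r) = 1
b(s, X) = 5/3 (b(s, X) = -1/3*(-5) = 5/3)
A(v) = -4 + v
t(N) = 5/3 + N**2 + N*(-4 + N) (t(N) = (N**2 + (-4 + N)*N) + 5/3 = (N**2 + N*(-4 + N)) + 5/3 = 5/3 + N**2 + N*(-4 + N))
t(407) - c(-225) = (5/3 - 4*407 + 2*407**2) - 1*1 = (5/3 - 1628 + 2*165649) - 1 = (5/3 - 1628 + 331298) - 1 = 989015/3 - 1 = 989012/3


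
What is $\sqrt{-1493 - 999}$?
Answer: $2 i \sqrt{623} \approx 49.92 i$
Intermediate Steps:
$\sqrt{-1493 - 999} = \sqrt{-2492} = 2 i \sqrt{623}$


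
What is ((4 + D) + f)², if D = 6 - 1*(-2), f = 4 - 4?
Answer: 144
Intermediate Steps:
f = 0
D = 8 (D = 6 + 2 = 8)
((4 + D) + f)² = ((4 + 8) + 0)² = (12 + 0)² = 12² = 144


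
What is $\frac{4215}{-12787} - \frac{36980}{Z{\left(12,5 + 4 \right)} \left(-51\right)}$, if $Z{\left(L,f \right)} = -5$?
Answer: $- \frac{94787617}{652137} \approx -145.35$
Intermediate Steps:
$\frac{4215}{-12787} - \frac{36980}{Z{\left(12,5 + 4 \right)} \left(-51\right)} = \frac{4215}{-12787} - \frac{36980}{\left(-5\right) \left(-51\right)} = 4215 \left(- \frac{1}{12787}\right) - \frac{36980}{255} = - \frac{4215}{12787} - \frac{7396}{51} = - \frac{94787617}{652137}$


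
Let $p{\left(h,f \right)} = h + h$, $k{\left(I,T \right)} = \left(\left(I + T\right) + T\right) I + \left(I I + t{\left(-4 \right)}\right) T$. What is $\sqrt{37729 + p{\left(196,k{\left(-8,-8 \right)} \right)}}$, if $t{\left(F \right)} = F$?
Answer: $\sqrt{38121} \approx 195.25$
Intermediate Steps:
$k{\left(I,T \right)} = I \left(I + 2 T\right) + T \left(-4 + I^{2}\right)$ ($k{\left(I,T \right)} = \left(\left(I + T\right) + T\right) I + \left(I I - 4\right) T = \left(I + 2 T\right) I + \left(I^{2} - 4\right) T = I \left(I + 2 T\right) + \left(-4 + I^{2}\right) T = I \left(I + 2 T\right) + T \left(-4 + I^{2}\right)$)
$p{\left(h,f \right)} = 2 h$
$\sqrt{37729 + p{\left(196,k{\left(-8,-8 \right)} \right)}} = \sqrt{37729 + 2 \cdot 196} = \sqrt{37729 + 392} = \sqrt{38121}$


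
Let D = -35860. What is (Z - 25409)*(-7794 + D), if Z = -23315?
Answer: 2126997496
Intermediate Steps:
(Z - 25409)*(-7794 + D) = (-23315 - 25409)*(-7794 - 35860) = -48724*(-43654) = 2126997496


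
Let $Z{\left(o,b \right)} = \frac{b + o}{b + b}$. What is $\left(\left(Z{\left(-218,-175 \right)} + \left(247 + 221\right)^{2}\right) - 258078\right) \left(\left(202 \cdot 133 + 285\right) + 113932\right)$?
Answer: $- \frac{1928393973081}{350} \approx -5.5097 \cdot 10^{9}$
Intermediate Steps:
$Z{\left(o,b \right)} = \frac{b + o}{2 b}$
$\left(\left(Z{\left(-218,-175 \right)} + \left(247 + 221\right)^{2}\right) - 258078\right) \left(\left(202 \cdot 133 + 285\right) + 113932\right) = \left(\left(\frac{-175 - 218}{2 \left(-175\right)} + \left(247 + 221\right)^{2}\right) - 258078\right) \left(\left(202 \cdot 133 + 285\right) + 113932\right) = \left(\left(\frac{1}{2} \left(- \frac{1}{175}\right) \left(-393\right) + 468^{2}\right) - 258078\right) \left(\left(26866 + 285\right) + 113932\right) = \left(\left(\frac{393}{350} + 219024\right) - 258078\right) \left(27151 + 113932\right) = \left(\frac{76658793}{350} - 258078\right) 141083 = \left(- \frac{13668507}{350}\right) 141083 = - \frac{1928393973081}{350}$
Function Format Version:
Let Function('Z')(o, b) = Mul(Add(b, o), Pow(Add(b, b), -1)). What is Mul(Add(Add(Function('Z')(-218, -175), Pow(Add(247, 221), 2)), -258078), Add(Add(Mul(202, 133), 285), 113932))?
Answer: Rational(-1928393973081, 350) ≈ -5.5097e+9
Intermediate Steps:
Function('Z')(o, b) = Mul(Rational(1, 2), Pow(b, -1), Add(b, o)) (Function('Z')(o, b) = Mul(Add(b, o), Pow(Mul(2, b), -1)) = Mul(Add(b, o), Mul(Rational(1, 2), Pow(b, -1))) = Mul(Rational(1, 2), Pow(b, -1), Add(b, o)))
Mul(Add(Add(Function('Z')(-218, -175), Pow(Add(247, 221), 2)), -258078), Add(Add(Mul(202, 133), 285), 113932)) = Mul(Add(Add(Mul(Rational(1, 2), Pow(-175, -1), Add(-175, -218)), Pow(Add(247, 221), 2)), -258078), Add(Add(Mul(202, 133), 285), 113932)) = Mul(Add(Add(Mul(Rational(1, 2), Rational(-1, 175), -393), Pow(468, 2)), -258078), Add(Add(26866, 285), 113932)) = Mul(Add(Add(Rational(393, 350), 219024), -258078), Add(27151, 113932)) = Mul(Add(Rational(76658793, 350), -258078), 141083) = Mul(Rational(-13668507, 350), 141083) = Rational(-1928393973081, 350)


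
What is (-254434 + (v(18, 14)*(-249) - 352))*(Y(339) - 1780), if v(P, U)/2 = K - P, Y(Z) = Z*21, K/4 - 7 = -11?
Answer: -1269902506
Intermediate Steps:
K = -16 (K = 28 + 4*(-11) = 28 - 44 = -16)
Y(Z) = 21*Z
v(P, U) = -32 - 2*P (v(P, U) = 2*(-16 - P) = -32 - 2*P)
(-254434 + (v(18, 14)*(-249) - 352))*(Y(339) - 1780) = (-254434 + ((-32 - 2*18)*(-249) - 352))*(21*339 - 1780) = (-254434 + ((-32 - 36)*(-249) - 352))*(7119 - 1780) = (-254434 + (-68*(-249) - 352))*5339 = (-254434 + (16932 - 352))*5339 = (-254434 + 16580)*5339 = -237854*5339 = -1269902506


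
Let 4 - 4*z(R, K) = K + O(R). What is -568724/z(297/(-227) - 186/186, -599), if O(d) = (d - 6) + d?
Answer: -516401392/139291 ≈ -3707.4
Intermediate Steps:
O(d) = -6 + 2*d (O(d) = (-6 + d) + d = -6 + 2*d)
z(R, K) = 5/2 - R/2 - K/4 (z(R, K) = 1 - (K + (-6 + 2*R))/4 = 1 - (-6 + K + 2*R)/4 = 1 + (3/2 - R/2 - K/4) = 5/2 - R/2 - K/4)
-568724/z(297/(-227) - 186/186, -599) = -568724/(5/2 - (297/(-227) - 186/186)/2 - 1/4*(-599)) = -568724/(5/2 - (297*(-1/227) - 186*1/186)/2 + 599/4) = -568724/(5/2 - (-297/227 - 1)/2 + 599/4) = -568724/(5/2 - 1/2*(-524/227) + 599/4) = -568724/(5/2 + 262/227 + 599/4) = -568724/139291/908 = -568724*908/139291 = -516401392/139291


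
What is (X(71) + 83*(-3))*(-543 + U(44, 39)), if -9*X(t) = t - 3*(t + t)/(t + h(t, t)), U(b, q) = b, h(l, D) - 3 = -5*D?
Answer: 324398902/2529 ≈ 1.2827e+5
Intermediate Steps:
h(l, D) = 3 - 5*D
X(t) = -t/9 + 2*t/(3*(3 - 4*t)) (X(t) = -(t - 3*(t + t)/(t + (3 - 5*t)))/9 = -(t - 3*2*t/(3 - 4*t))/9 = -(t - 6*t/(3 - 4*t))/9 = -t/9 + 2*t/(3*(3 - 4*t)))
(X(71) + 83*(-3))*(-543 + U(44, 39)) = (-1*71*(3 + 4*71)/(-27 + 36*71) + 83*(-3))*(-543 + 44) = (-1*71*(3 + 284)/(-27 + 2556) - 249)*(-499) = (-1*71*287/2529 - 249)*(-499) = (-1*71*1/2529*287 - 249)*(-499) = (-20377/2529 - 249)*(-499) = -650098/2529*(-499) = 324398902/2529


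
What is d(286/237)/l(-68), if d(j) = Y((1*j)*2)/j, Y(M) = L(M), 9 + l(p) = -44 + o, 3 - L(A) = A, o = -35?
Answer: -139/25168 ≈ -0.0055229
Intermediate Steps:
L(A) = 3 - A
l(p) = -88 (l(p) = -9 + (-44 - 35) = -9 - 79 = -88)
Y(M) = 3 - M
d(j) = (3 - 2*j)/j (d(j) = (3 - 1*j*2)/j = (3 - j*2)/j = (3 - 2*j)/j)
d(286/237)/l(-68) = (-2 + 3/((286/237)))/(-88) = (-2 + 3/((286*(1/237))))*(-1/88) = (-2 + 3/(286/237))*(-1/88) = (-2 + 3*(237/286))*(-1/88) = (-2 + 711/286)*(-1/88) = (139/286)*(-1/88) = -139/25168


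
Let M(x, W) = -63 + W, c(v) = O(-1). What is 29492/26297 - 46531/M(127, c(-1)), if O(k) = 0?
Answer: 1225483703/1656711 ≈ 739.71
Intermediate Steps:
c(v) = 0
29492/26297 - 46531/M(127, c(-1)) = 29492/26297 - 46531/(-63 + 0) = 29492*(1/26297) - 46531/(-63) = 29492/26297 - 46531*(-1/63) = 29492/26297 + 46531/63 = 1225483703/1656711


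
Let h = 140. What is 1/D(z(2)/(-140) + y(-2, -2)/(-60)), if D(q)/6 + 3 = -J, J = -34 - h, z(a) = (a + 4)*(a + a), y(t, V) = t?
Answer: 1/1026 ≈ 0.00097466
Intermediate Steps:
z(a) = 2*a*(4 + a) (z(a) = (4 + a)*(2*a) = 2*a*(4 + a))
J = -174 (J = -34 - 1*140 = -34 - 140 = -174)
D(q) = 1026 (D(q) = -18 + 6*(-1*(-174)) = -18 + 6*174 = -18 + 1044 = 1026)
1/D(z(2)/(-140) + y(-2, -2)/(-60)) = 1/1026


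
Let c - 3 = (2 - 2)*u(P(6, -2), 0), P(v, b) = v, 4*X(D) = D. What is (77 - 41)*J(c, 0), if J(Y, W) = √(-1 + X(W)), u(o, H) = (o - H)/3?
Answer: 36*I ≈ 36.0*I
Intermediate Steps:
X(D) = D/4
u(o, H) = -H/3 + o/3 (u(o, H) = (o - H)*(⅓) = -H/3 + o/3)
c = 3 (c = 3 + (2 - 2)*(-⅓*0 + (⅓)*6) = 3 + 0*(0 + 2) = 3 + 0*2 = 3 + 0 = 3)
J(Y, W) = √(-1 + W/4)
(77 - 41)*J(c, 0) = (77 - 41)*(√(-4 + 0)/2) = 36*(√(-4)/2) = 36*((2*I)/2) = 36*I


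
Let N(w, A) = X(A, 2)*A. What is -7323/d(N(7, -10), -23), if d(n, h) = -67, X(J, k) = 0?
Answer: 7323/67 ≈ 109.30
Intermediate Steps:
N(w, A) = 0 (N(w, A) = 0*A = 0)
-7323/d(N(7, -10), -23) = -7323/(-67) = -7323*(-1/67) = 7323/67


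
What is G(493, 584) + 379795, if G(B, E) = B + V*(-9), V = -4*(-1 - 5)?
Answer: 380072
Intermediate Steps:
V = 24 (V = -4*(-6) = 24)
G(B, E) = -216 + B (G(B, E) = B + 24*(-9) = B - 216 = -216 + B)
G(493, 584) + 379795 = (-216 + 493) + 379795 = 277 + 379795 = 380072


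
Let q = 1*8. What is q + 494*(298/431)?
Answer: 150660/431 ≈ 349.56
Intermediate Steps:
q = 8
q + 494*(298/431) = 8 + 494*(298/431) = 8 + 147212/431 = 150660/431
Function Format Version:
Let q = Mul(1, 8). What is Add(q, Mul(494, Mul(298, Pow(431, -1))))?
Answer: Rational(150660, 431) ≈ 349.56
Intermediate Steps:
q = 8
Add(q, Mul(494, Mul(298, Pow(431, -1)))) = Add(8, Mul(494, Mul(298, Pow(431, -1)))) = Add(8, Mul(494, Mul(298, Rational(1, 431)))) = Add(8, Mul(494, Rational(298, 431))) = Add(8, Rational(147212, 431)) = Rational(150660, 431)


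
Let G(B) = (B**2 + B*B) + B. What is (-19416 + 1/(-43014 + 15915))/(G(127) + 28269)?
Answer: -526154185/1643662746 ≈ -0.32011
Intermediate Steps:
G(B) = B + 2*B**2 (G(B) = (B**2 + B**2) + B = 2*B**2 + B = B + 2*B**2)
(-19416 + 1/(-43014 + 15915))/(G(127) + 28269) = (-19416 + 1/(-43014 + 15915))/(127*(1 + 2*127) + 28269) = (-19416 + 1/(-27099))/(127*(1 + 254) + 28269) = (-19416 - 1/27099)/(127*255 + 28269) = -526154185/(27099*(32385 + 28269)) = -526154185/27099/60654 = -526154185/27099*1/60654 = -526154185/1643662746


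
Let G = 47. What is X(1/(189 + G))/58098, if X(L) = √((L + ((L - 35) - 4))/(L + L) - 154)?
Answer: I*√4755/58098 ≈ 0.0011869*I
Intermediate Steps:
X(L) = √(-154 + (-39 + 2*L)/(2*L)) (X(L) = √((L + ((-35 + L) - 4))/((2*L)) - 154) = √((L + (-39 + L))*(1/(2*L)) - 154) = √((-39 + 2*L)*(1/(2*L)) - 154) = √((-39 + 2*L)/(2*L) - 154) = √(-154 + (-39 + 2*L)/(2*L)))
X(1/(189 + G))/58098 = (√(-612 - 78/(1/(189 + 47)))/2)/58098 = (√(-612 - 78/(1/236))/2)*(1/58098) = (√(-612 - 78/1/236)/2)*(1/58098) = (√(-612 - 78*236)/2)*(1/58098) = (√(-612 - 18408)/2)*(1/58098) = (√(-19020)/2)*(1/58098) = ((2*I*√4755)/2)*(1/58098) = (I*√4755)*(1/58098) = I*√4755/58098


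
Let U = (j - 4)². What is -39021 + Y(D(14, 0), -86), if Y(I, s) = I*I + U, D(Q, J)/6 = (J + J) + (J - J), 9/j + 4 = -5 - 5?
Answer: -7643891/196 ≈ -38999.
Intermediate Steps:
j = -9/14 (j = 9/(-4 + (-5 - 5)) = 9/(-4 - 10) = 9/(-14) = 9*(-1/14) = -9/14 ≈ -0.64286)
U = 4225/196 (U = (-9/14 - 4)² = (-65/14)² = 4225/196 ≈ 21.556)
D(Q, J) = 12*J (D(Q, J) = 6*((J + J) + (J - J)) = 6*(2*J + 0) = 6*(2*J) = 12*J)
Y(I, s) = 4225/196 + I² (Y(I, s) = I*I + 4225/196 = I² + 4225/196 = 4225/196 + I²)
-39021 + Y(D(14, 0), -86) = -39021 + (4225/196 + (12*0)²) = -39021 + (4225/196 + 0²) = -39021 + (4225/196 + 0) = -39021 + 4225/196 = -7643891/196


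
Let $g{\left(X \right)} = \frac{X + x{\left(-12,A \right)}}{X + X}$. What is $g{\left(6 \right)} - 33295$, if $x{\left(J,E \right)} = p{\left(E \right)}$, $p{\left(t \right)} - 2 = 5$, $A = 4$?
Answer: $- \frac{399527}{12} \approx -33294.0$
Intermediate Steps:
$p{\left(t \right)} = 7$ ($p{\left(t \right)} = 2 + 5 = 7$)
$x{\left(J,E \right)} = 7$
$g{\left(X \right)} = \frac{7 + X}{2 X}$ ($g{\left(X \right)} = \frac{X + 7}{X + X} = \frac{7 + X}{2 X}$)
$g{\left(6 \right)} - 33295 = \frac{7 + 6}{2 \cdot 6} - 33295 = \frac{1}{2} \cdot \frac{1}{6} \cdot 13 - 33295 = \frac{13}{12} - 33295 = - \frac{399527}{12}$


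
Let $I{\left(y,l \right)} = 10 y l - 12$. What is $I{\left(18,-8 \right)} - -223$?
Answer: $-1229$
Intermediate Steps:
$I{\left(y,l \right)} = -12 + 10 l y$ ($I{\left(y,l \right)} = 10 l y - 12 = -12 + 10 l y$)
$I{\left(18,-8 \right)} - -223 = \left(-12 + 10 \left(-8\right) 18\right) - -223 = \left(-12 - 1440\right) + 223 = -1452 + 223 = -1229$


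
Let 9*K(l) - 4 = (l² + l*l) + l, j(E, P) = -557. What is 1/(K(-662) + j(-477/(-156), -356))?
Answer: 9/870817 ≈ 1.0335e-5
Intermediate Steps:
K(l) = 4/9 + l/9 + 2*l²/9 (K(l) = 4/9 + ((l² + l*l) + l)/9 = 4/9 + ((l² + l²) + l)/9 = 4/9 + (2*l² + l)/9 = 4/9 + (l + 2*l²)/9 = 4/9 + (l/9 + 2*l²/9) = 4/9 + l/9 + 2*l²/9)
1/(K(-662) + j(-477/(-156), -356)) = 1/((4/9 + (⅑)*(-662) + (2/9)*(-662)²) - 557) = 1/((4/9 - 662/9 + (2/9)*438244) - 557) = 1/((4/9 - 662/9 + 876488/9) - 557) = 1/(875830/9 - 557) = 1/(870817/9) = 9/870817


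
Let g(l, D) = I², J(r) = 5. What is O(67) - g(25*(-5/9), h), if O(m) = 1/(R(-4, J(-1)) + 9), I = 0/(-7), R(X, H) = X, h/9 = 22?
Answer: ⅕ ≈ 0.20000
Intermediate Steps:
h = 198 (h = 9*22 = 198)
I = 0 (I = 0*(-⅐) = 0)
g(l, D) = 0 (g(l, D) = 0² = 0)
O(m) = ⅕ (O(m) = 1/(-4 + 9) = 1/5 = ⅕)
O(67) - g(25*(-5/9), h) = ⅕ - 1*0 = ⅕ + 0 = ⅕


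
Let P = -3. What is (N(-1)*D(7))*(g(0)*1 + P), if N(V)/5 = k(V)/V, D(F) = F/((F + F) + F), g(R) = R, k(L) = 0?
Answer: 0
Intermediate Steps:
D(F) = ⅓ (D(F) = F/(2*F + F) = F/((3*F)) = F*(1/(3*F)) = ⅓)
N(V) = 0 (N(V) = 5*(0/V) = 5*0 = 0)
(N(-1)*D(7))*(g(0)*1 + P) = (0*(⅓))*(0*1 - 3) = 0*(0 - 3) = 0*(-3) = 0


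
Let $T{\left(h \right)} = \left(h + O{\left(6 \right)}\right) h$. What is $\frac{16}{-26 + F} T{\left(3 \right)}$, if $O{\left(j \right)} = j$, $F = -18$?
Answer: $- \frac{108}{11} \approx -9.8182$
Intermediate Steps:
$T{\left(h \right)} = h \left(6 + h\right)$ ($T{\left(h \right)} = \left(h + 6\right) h = \left(6 + h\right) h = h \left(6 + h\right)$)
$\frac{16}{-26 + F} T{\left(3 \right)} = \frac{16}{-26 - 18} \cdot 3 \left(6 + 3\right) = \frac{16}{-44} \cdot 3 \cdot 9 = 16 \left(- \frac{1}{44}\right) 27 = \left(- \frac{4}{11}\right) 27 = - \frac{108}{11}$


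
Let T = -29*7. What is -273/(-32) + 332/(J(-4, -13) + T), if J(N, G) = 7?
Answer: 10721/1568 ≈ 6.8374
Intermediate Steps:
T = -203
-273/(-32) + 332/(J(-4, -13) + T) = -273/(-32) + 332/(7 - 203) = -273*(-1/32) + 332/(-196) = 273/32 + 332*(-1/196) = 273/32 - 83/49 = 10721/1568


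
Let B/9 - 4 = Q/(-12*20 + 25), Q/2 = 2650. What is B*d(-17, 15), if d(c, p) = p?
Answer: -119880/43 ≈ -2787.9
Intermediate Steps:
Q = 5300 (Q = 2*2650 = 5300)
B = -7992/43 (B = 36 + 9*(5300/(-12*20 + 25)) = 36 + 9*(5300/(-240 + 25)) = 36 + 9*(5300/(-215)) = 36 + 9*(5300*(-1/215)) = 36 + 9*(-1060/43) = 36 - 9540/43 = -7992/43 ≈ -185.86)
B*d(-17, 15) = -7992/43*15 = -119880/43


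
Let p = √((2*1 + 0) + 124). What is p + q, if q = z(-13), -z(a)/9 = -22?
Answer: 198 + 3*√14 ≈ 209.23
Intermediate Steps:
z(a) = 198 (z(a) = -9*(-22) = 198)
q = 198
p = 3*√14 (p = √((2 + 0) + 124) = √(2 + 124) = √126 = 3*√14 ≈ 11.225)
p + q = 3*√14 + 198 = 198 + 3*√14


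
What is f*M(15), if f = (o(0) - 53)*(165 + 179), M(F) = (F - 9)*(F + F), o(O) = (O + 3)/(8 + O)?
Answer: -3258540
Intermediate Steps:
o(O) = (3 + O)/(8 + O)
M(F) = 2*F*(-9 + F) (M(F) = (-9 + F)*(2*F) = 2*F*(-9 + F))
f = -18103 (f = ((3 + 0)/(8 + 0) - 53)*(165 + 179) = (3/8 - 53)*344 = -421/8*344 = -18103)
f*M(15) = -36206*15*(-9 + 15) = -36206*15*6 = -18103*180 = -3258540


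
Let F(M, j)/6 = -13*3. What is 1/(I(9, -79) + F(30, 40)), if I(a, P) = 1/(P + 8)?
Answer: -71/16615 ≈ -0.0042733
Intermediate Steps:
I(a, P) = 1/(8 + P)
F(M, j) = -234 (F(M, j) = 6*(-13*3) = 6*(-39) = -234)
1/(I(9, -79) + F(30, 40)) = 1/(1/(8 - 79) - 234) = 1/(1/(-71) - 234) = 1/(-1/71 - 234) = 1/(-16615/71) = -71/16615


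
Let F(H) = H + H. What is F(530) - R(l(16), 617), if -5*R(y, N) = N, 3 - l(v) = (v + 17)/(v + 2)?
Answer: 5917/5 ≈ 1183.4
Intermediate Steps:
F(H) = 2*H
l(v) = 3 - (17 + v)/(2 + v) (l(v) = 3 - (v + 17)/(v + 2) = 3 - (17 + v)/(2 + v))
R(y, N) = -N/5
F(530) - R(l(16), 617) = 2*530 - (-1)*617/5 = 1060 - 1*(-617/5) = 1060 + 617/5 = 5917/5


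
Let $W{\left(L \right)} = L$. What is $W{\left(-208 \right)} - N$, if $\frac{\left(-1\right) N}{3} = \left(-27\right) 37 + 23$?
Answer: $-3136$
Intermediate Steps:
$N = 2928$ ($N = - 3 \left(\left(-27\right) 37 + 23\right) = - 3 \left(-999 + 23\right) = \left(-3\right) \left(-976\right) = 2928$)
$W{\left(-208 \right)} - N = -208 - 2928 = -3136$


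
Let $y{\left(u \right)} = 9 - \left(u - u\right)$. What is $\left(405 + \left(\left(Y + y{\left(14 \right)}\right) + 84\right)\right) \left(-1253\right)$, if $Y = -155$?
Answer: $-429779$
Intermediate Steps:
$y{\left(u \right)} = 9$ ($y{\left(u \right)} = 9 - 0 = 9 + 0 = 9$)
$\left(405 + \left(\left(Y + y{\left(14 \right)}\right) + 84\right)\right) \left(-1253\right) = \left(405 + \left(\left(-155 + 9\right) + 84\right)\right) \left(-1253\right) = \left(405 + \left(-146 + 84\right)\right) \left(-1253\right) = \left(405 - 62\right) \left(-1253\right) = 343 \left(-1253\right) = -429779$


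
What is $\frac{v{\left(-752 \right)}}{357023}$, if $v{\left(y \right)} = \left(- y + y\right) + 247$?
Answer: $\frac{247}{357023} \approx 0.00069183$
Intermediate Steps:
$v{\left(y \right)} = 247$ ($v{\left(y \right)} = 0 + 247 = 247$)
$\frac{v{\left(-752 \right)}}{357023} = \frac{247}{357023}$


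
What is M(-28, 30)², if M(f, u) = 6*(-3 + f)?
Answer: 34596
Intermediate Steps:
M(f, u) = -18 + 6*f
M(-28, 30)² = (-18 + 6*(-28))² = (-18 - 168)² = (-186)² = 34596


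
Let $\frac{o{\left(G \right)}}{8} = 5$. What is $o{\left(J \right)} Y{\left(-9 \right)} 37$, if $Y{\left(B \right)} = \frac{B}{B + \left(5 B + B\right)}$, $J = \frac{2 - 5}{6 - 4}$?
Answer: $\frac{1480}{7} \approx 211.43$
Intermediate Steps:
$J = - \frac{3}{2} \approx -1.5$
$Y{\left(B \right)} = \frac{1}{7}$ ($Y{\left(B \right)} = \frac{B}{B + 6 B} = \frac{B}{7 B} = \frac{1}{7 B} B = \frac{1}{7}$)
$o{\left(G \right)} = 40$ ($o{\left(G \right)} = 8 \cdot 5 = 40$)
$o{\left(J \right)} Y{\left(-9 \right)} 37 = 40 \cdot \frac{1}{7} \cdot 37 = \frac{40}{7} \cdot 37 = \frac{1480}{7}$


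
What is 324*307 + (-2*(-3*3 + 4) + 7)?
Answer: 99485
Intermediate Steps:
324*307 + (-2*(-3*3 + 4) + 7) = 99468 + (-2*(-9 + 4) + 7) = 99468 + (-2*(-5) + 7) = 99468 + (10 + 7) = 99468 + 17 = 99485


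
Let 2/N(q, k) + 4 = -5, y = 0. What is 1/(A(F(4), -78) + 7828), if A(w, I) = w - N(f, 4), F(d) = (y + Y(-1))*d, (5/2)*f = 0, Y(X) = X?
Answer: 9/70418 ≈ 0.00012781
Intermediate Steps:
f = 0 (f = (⅖)*0 = 0)
N(q, k) = -2/9 (N(q, k) = 2/(-4 - 5) = 2/(-9) = 2*(-⅑) = -2/9)
F(d) = -d (F(d) = (0 - 1)*d = -d)
A(w, I) = 2/9 + w (A(w, I) = w - 1*(-2/9) = w + 2/9 = 2/9 + w)
1/(A(F(4), -78) + 7828) = 1/((2/9 - 1*4) + 7828) = 1/((2/9 - 4) + 7828) = 1/(-34/9 + 7828) = 1/(70418/9) = 9/70418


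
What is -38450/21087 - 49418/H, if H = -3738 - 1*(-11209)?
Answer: -1329337316/157540977 ≈ -8.4380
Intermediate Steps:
H = 7471 (H = -3738 + 11209 = 7471)
-38450/21087 - 49418/H = -38450/21087 - 49418/7471 = -1329337316/157540977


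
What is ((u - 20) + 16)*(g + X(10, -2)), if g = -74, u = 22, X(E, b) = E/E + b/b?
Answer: -1296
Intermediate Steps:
X(E, b) = 2 (X(E, b) = 1 + 1 = 2)
((u - 20) + 16)*(g + X(10, -2)) = ((22 - 20) + 16)*(-74 + 2) = (2 + 16)*(-72) = 18*(-72) = -1296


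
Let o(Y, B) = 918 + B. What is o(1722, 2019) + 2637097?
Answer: 2640034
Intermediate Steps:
o(1722, 2019) + 2637097 = (918 + 2019) + 2637097 = 2937 + 2637097 = 2640034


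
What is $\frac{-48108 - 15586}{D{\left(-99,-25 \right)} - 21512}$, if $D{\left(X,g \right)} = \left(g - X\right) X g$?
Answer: $- \frac{31847}{80819} \approx -0.39405$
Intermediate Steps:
$D{\left(X,g \right)} = X g \left(g - X\right)$
$\frac{-48108 - 15586}{D{\left(-99,-25 \right)} - 21512} = \frac{-48108 - 15586}{\left(-99\right) \left(-25\right) \left(-25 - -99\right) - 21512} = - \frac{63694}{\left(-99\right) \left(-25\right) \left(-25 + 99\right) - 21512} = - \frac{63694}{\left(-99\right) \left(-25\right) 74 - 21512} = - \frac{63694}{183150 - 21512} = - \frac{63694}{161638} = \left(-63694\right) \frac{1}{161638} = - \frac{31847}{80819}$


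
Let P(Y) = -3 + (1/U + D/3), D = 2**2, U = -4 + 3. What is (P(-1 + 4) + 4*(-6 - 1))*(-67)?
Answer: 6164/3 ≈ 2054.7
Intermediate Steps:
U = -1
D = 4
P(Y) = -8/3 (P(Y) = -3 + (1/(-1) + 4/3) = -3 + (1*(-1) + 4*(1/3)) = -3 + (-1 + 4/3) = -3 + 1/3 = -8/3)
(P(-1 + 4) + 4*(-6 - 1))*(-67) = (-8/3 + 4*(-6 - 1))*(-67) = (-8/3 + 4*(-7))*(-67) = (-8/3 - 28)*(-67) = -92/3*(-67) = 6164/3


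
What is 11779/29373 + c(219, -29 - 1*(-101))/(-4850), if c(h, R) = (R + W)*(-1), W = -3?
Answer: 59154887/142459050 ≈ 0.41524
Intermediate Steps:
c(h, R) = 3 - R (c(h, R) = (R - 3)*(-1) = (-3 + R)*(-1) = 3 - R)
11779/29373 + c(219, -29 - 1*(-101))/(-4850) = 11779/29373 + (3 - (-29 - 1*(-101)))/(-4850) = 11779*(1/29373) + (3 - (-29 + 101))*(-1/4850) = 11779/29373 + (3 - 1*72)*(-1/4850) = 11779/29373 + (3 - 72)*(-1/4850) = 11779/29373 - 69*(-1/4850) = 11779/29373 + 69/4850 = 59154887/142459050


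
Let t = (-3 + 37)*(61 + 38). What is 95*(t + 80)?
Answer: 327370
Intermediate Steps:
t = 3366 (t = 34*99 = 3366)
95*(t + 80) = 95*(3366 + 80) = 95*3446 = 327370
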